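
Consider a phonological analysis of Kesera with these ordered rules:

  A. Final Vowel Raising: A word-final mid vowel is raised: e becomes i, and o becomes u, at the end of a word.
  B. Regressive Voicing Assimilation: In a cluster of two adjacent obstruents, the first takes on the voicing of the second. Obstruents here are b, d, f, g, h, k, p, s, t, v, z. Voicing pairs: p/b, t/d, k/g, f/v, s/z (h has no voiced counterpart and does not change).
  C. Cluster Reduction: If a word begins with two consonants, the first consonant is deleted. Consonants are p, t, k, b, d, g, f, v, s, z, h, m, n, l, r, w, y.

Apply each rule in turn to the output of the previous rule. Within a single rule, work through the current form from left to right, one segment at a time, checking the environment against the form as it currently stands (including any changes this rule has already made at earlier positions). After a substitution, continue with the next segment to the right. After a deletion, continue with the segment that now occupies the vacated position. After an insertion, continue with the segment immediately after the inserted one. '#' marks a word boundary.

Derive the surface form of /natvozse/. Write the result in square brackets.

[nadvossi]

A Final Vowel Raising: [natvozse] → [natvozsi]
B Regressive Voicing Assimilation: [natvozsi] → [nadvossi]
C Cluster Reduction: no change — [nadvossi]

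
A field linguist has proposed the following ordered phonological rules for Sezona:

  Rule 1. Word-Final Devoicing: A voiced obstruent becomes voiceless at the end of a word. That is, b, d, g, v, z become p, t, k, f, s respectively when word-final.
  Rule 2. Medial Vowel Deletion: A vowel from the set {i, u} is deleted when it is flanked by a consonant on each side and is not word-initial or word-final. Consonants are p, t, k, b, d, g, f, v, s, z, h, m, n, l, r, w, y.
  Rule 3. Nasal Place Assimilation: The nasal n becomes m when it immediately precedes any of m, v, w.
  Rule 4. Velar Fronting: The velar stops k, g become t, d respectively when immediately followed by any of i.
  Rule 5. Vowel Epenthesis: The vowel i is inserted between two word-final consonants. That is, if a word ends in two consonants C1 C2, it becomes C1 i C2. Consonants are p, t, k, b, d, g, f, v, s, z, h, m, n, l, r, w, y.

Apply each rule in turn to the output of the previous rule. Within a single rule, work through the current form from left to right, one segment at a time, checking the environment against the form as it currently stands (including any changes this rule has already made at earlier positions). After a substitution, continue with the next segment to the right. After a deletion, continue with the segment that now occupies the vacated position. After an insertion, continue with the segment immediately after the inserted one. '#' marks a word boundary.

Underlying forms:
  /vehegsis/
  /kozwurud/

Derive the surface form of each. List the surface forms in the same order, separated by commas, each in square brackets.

/vehegsis/:
  Rule 1 Word-Final Devoicing: no change — [vehegsis]
  Rule 2 Medial Vowel Deletion: [vehegsis] → [vehegss]
  Rule 3 Nasal Place Assimilation: no change — [vehegss]
  Rule 4 Velar Fronting: no change — [vehegss]
  Rule 5 Vowel Epenthesis: [vehegss] → [vehegsis]
/kozwurud/:
  Rule 1 Word-Final Devoicing: [kozwurud] → [kozwurut]
  Rule 2 Medial Vowel Deletion: [kozwurut] → [kozwrt]
  Rule 3 Nasal Place Assimilation: no change — [kozwrt]
  Rule 4 Velar Fronting: no change — [kozwrt]
  Rule 5 Vowel Epenthesis: [kozwrt] → [kozwrit]

[vehegsis], [kozwrit]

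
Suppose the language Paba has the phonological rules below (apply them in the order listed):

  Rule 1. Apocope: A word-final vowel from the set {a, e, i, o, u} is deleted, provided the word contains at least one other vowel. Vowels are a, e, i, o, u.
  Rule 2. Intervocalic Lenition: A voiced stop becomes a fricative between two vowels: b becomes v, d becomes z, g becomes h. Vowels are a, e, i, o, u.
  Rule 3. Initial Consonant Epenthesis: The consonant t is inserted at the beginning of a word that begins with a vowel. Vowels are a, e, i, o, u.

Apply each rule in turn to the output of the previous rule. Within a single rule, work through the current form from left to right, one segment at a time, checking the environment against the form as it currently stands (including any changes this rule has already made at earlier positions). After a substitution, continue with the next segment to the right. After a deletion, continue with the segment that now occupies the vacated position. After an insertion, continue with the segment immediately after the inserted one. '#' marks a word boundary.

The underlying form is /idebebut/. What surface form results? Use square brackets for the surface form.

Rule 1 Apocope: no change — [idebebut]
Rule 2 Intervocalic Lenition: [idebebut] → [izevevut]
Rule 3 Initial Consonant Epenthesis: [izevevut] → [tizevevut]

[tizevevut]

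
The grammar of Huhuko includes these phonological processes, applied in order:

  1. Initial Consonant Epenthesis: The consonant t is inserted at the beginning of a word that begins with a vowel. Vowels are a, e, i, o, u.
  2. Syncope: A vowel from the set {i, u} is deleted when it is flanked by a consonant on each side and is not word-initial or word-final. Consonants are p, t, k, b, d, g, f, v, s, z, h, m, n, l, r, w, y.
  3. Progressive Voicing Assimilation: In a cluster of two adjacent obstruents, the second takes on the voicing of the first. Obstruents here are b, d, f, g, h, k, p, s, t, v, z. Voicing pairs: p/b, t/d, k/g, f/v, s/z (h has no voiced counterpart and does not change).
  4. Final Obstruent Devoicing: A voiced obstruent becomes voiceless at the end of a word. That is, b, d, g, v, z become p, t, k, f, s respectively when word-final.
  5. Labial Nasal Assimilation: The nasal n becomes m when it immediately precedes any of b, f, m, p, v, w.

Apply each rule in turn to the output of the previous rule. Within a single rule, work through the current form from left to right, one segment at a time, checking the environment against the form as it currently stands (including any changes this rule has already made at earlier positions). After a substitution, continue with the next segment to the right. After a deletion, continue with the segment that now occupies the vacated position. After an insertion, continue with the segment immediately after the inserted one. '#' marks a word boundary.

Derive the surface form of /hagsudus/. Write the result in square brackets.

[hagzds]

1 Initial Consonant Epenthesis: no change — [hagsudus]
2 Syncope: [hagsudus] → [hagsds]
3 Progressive Voicing Assimilation: [hagsds] → [hagzdz]
4 Final Obstruent Devoicing: [hagzdz] → [hagzds]
5 Labial Nasal Assimilation: no change — [hagzds]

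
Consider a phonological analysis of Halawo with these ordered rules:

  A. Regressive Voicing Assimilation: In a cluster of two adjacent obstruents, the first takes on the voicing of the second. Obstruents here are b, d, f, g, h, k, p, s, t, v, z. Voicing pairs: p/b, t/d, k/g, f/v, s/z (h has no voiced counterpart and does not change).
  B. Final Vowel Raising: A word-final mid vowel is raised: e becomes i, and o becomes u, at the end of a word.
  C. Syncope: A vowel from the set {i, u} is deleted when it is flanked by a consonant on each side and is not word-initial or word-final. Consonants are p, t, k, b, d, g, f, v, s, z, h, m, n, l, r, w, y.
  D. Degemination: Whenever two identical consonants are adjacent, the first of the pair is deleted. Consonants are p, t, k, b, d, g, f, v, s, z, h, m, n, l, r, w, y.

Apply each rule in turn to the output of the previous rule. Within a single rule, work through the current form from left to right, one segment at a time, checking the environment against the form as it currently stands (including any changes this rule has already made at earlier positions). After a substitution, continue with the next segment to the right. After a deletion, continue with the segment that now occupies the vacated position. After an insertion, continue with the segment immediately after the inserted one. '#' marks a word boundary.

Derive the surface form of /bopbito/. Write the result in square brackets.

[bobtu]

A Regressive Voicing Assimilation: [bopbito] → [bobbito]
B Final Vowel Raising: [bobbito] → [bobbitu]
C Syncope: [bobbitu] → [bobbtu]
D Degemination: [bobbtu] → [bobtu]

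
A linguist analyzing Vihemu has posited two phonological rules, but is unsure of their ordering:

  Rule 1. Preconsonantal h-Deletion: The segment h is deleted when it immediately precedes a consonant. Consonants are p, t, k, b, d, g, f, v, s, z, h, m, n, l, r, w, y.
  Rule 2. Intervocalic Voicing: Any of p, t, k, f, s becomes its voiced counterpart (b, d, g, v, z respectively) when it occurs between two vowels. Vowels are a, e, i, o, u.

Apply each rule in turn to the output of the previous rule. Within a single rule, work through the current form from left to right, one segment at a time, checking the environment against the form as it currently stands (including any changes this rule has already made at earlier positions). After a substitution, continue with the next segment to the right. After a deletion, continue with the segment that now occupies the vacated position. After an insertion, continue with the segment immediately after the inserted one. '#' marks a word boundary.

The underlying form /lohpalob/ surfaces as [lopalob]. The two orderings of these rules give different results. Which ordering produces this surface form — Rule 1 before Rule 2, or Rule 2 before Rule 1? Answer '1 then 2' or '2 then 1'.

Order 1 then 2:
  1 Preconsonantal h-Deletion: [lohpalob] → [lopalob]
  2 Intervocalic Voicing: [lopalob] → [lobalob]
  result: [lobalob]
Order 2 then 1:
  2 Intervocalic Voicing: no change — [lohpalob]
  1 Preconsonantal h-Deletion: [lohpalob] → [lopalob]
  result: [lopalob]

2 then 1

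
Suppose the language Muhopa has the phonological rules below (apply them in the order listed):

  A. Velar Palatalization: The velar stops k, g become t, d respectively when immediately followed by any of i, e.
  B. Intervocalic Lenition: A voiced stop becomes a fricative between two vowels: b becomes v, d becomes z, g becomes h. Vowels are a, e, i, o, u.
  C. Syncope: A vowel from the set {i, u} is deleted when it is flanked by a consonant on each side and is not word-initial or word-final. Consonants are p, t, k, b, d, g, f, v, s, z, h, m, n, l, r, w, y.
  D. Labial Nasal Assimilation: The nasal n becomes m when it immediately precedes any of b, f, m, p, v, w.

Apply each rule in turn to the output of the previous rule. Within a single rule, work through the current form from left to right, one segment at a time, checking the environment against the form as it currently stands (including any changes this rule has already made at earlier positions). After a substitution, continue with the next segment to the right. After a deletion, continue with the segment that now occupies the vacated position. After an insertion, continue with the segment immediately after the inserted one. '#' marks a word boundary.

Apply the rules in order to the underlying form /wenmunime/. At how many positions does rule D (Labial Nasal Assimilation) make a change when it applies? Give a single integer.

2

A Velar Palatalization: no change — [wenmunime]
B Intervocalic Lenition: no change — [wenmunime]
C Syncope: [wenmunime] → [wenmnme]
D Labial Nasal Assimilation: [wenmnme] → [wemmmme]
Rule D changed 2 position(s).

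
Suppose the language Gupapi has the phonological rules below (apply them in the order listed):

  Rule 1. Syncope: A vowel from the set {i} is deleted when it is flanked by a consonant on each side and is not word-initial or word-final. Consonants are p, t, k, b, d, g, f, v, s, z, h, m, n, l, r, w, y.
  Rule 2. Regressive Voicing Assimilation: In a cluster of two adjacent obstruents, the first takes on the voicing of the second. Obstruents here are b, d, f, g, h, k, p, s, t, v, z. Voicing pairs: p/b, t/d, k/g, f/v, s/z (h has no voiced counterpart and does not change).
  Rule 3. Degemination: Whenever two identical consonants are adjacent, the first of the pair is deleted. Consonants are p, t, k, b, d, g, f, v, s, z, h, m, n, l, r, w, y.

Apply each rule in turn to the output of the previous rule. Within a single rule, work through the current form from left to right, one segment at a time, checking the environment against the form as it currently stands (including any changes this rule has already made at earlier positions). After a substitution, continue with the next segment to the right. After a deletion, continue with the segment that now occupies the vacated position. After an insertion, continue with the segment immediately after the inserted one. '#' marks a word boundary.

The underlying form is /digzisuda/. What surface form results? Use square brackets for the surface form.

[dgsuda]

Rule 1 Syncope: [digzisuda] → [dgzsuda]
Rule 2 Regressive Voicing Assimilation: [dgzsuda] → [dgssuda]
Rule 3 Degemination: [dgssuda] → [dgsuda]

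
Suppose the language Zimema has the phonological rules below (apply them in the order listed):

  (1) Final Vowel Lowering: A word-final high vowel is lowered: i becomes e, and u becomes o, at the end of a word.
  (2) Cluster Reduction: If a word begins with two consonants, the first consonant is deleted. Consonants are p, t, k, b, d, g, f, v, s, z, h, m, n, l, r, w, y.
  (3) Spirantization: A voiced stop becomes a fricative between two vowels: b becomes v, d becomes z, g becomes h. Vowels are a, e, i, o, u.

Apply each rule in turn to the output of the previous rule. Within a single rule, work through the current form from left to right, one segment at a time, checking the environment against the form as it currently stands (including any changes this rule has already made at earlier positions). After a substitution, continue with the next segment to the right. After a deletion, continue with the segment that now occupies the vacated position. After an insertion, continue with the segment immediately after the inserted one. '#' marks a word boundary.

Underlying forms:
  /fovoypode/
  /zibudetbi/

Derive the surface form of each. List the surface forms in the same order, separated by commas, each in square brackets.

/fovoypode/:
  (1) Final Vowel Lowering: no change — [fovoypode]
  (2) Cluster Reduction: no change — [fovoypode]
  (3) Spirantization: [fovoypode] → [fovoypoze]
/zibudetbi/:
  (1) Final Vowel Lowering: [zibudetbi] → [zibudetbe]
  (2) Cluster Reduction: no change — [zibudetbe]
  (3) Spirantization: [zibudetbe] → [zivuzetbe]

[fovoypoze], [zivuzetbe]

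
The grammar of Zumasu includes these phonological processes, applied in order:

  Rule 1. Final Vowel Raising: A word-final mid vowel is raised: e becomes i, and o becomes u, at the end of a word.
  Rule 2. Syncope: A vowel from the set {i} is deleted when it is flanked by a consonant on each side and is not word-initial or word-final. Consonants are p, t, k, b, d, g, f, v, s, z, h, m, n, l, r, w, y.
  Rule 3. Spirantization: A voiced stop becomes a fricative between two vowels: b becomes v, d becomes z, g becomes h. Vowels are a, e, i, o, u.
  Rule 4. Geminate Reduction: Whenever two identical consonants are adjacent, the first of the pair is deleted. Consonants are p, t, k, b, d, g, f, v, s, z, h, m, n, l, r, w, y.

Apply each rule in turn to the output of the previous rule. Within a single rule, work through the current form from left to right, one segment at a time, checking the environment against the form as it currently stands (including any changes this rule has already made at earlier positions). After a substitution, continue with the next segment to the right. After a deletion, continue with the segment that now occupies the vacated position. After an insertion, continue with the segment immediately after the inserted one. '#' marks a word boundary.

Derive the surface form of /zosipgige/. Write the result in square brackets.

[zospgi]

Rule 1 Final Vowel Raising: [zosipgige] → [zosipgigi]
Rule 2 Syncope: [zosipgigi] → [zospggi]
Rule 3 Spirantization: no change — [zospggi]
Rule 4 Geminate Reduction: [zospggi] → [zospgi]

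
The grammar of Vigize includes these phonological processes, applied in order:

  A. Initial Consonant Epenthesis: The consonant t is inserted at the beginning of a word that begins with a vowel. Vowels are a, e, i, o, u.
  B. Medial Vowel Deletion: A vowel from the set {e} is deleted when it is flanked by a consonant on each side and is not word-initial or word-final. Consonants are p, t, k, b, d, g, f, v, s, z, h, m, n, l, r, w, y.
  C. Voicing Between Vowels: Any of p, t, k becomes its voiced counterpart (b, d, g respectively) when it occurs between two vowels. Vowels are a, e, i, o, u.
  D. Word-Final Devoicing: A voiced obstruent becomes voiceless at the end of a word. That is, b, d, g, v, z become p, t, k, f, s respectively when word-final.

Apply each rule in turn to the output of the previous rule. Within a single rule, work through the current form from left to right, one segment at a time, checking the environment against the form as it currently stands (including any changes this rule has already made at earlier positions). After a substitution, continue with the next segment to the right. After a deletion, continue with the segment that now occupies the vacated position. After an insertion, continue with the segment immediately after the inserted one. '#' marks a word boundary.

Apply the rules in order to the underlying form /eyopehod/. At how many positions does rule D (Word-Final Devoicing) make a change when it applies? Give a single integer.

1

A Initial Consonant Epenthesis: [eyopehod] → [teyopehod]
B Medial Vowel Deletion: [teyopehod] → [tyophod]
C Voicing Between Vowels: no change — [tyophod]
D Word-Final Devoicing: [tyophod] → [tyophot]
Rule D changed 1 position(s).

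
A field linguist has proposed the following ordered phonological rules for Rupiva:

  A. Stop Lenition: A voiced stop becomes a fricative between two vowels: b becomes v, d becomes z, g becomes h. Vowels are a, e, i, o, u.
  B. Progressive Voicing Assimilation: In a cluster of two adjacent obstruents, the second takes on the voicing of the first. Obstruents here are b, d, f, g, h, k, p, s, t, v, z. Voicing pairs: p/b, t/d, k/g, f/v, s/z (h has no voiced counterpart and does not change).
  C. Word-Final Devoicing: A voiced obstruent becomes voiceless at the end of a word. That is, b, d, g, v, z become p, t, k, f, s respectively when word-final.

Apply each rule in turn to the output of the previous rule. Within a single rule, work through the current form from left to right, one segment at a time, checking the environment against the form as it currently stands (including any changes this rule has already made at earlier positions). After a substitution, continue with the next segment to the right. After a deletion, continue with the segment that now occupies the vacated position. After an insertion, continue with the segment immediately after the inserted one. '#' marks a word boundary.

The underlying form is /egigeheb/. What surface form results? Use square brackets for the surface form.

[ehihehep]

A Stop Lenition: [egigeheb] → [ehiheheb]
B Progressive Voicing Assimilation: no change — [ehiheheb]
C Word-Final Devoicing: [ehiheheb] → [ehihehep]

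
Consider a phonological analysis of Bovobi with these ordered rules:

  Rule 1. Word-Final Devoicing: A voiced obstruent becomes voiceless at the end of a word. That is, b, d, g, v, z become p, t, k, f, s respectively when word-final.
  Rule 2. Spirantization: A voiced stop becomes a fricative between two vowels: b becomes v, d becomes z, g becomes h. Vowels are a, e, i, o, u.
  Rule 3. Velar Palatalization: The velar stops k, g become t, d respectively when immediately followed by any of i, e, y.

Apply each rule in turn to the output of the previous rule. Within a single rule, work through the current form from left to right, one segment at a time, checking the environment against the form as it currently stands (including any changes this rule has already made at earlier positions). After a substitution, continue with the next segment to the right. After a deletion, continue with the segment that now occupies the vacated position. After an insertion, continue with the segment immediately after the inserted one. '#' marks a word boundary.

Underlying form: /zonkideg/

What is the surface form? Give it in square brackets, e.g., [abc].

Rule 1 Word-Final Devoicing: [zonkideg] → [zonkidek]
Rule 2 Spirantization: [zonkidek] → [zonkizek]
Rule 3 Velar Palatalization: [zonkizek] → [zontizek]

[zontizek]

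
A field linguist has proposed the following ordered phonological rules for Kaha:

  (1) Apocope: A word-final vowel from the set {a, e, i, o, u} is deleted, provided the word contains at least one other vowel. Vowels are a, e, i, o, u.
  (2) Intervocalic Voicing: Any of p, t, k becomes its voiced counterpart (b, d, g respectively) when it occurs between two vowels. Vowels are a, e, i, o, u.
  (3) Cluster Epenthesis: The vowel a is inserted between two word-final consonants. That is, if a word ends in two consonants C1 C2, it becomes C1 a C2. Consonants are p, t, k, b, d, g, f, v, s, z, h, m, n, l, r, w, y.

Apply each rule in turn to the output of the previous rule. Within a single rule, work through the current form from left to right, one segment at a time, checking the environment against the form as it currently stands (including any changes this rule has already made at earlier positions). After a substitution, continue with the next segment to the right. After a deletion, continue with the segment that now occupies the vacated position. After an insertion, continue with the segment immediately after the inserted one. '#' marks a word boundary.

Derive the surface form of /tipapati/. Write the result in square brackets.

(1) Apocope: [tipapati] → [tipapat]
(2) Intervocalic Voicing: [tipapat] → [tibabat]
(3) Cluster Epenthesis: no change — [tibabat]

[tibabat]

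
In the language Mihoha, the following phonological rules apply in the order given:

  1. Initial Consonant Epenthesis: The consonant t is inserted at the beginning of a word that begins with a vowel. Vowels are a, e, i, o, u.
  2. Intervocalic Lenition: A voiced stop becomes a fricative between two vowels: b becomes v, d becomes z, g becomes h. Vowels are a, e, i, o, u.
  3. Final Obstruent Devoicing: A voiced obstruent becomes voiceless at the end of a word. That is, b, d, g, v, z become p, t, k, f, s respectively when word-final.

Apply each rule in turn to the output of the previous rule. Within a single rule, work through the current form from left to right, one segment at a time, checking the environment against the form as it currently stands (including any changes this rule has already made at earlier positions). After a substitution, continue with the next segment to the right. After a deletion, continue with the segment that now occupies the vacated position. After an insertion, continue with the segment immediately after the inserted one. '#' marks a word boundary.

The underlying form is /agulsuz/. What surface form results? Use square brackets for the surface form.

[tahulsus]

1 Initial Consonant Epenthesis: [agulsuz] → [tagulsuz]
2 Intervocalic Lenition: [tagulsuz] → [tahulsuz]
3 Final Obstruent Devoicing: [tahulsuz] → [tahulsus]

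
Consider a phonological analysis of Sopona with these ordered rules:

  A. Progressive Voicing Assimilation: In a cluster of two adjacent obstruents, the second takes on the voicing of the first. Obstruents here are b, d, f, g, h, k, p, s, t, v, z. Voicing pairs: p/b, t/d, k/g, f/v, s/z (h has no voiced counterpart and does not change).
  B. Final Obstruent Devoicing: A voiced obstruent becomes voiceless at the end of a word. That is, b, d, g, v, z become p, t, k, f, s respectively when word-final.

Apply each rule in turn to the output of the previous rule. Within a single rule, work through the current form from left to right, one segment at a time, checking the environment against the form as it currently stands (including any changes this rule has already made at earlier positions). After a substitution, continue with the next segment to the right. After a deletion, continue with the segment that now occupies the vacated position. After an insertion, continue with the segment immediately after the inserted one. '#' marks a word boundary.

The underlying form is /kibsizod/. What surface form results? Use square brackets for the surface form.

A Progressive Voicing Assimilation: [kibsizod] → [kibzizod]
B Final Obstruent Devoicing: [kibzizod] → [kibzizot]

[kibzizot]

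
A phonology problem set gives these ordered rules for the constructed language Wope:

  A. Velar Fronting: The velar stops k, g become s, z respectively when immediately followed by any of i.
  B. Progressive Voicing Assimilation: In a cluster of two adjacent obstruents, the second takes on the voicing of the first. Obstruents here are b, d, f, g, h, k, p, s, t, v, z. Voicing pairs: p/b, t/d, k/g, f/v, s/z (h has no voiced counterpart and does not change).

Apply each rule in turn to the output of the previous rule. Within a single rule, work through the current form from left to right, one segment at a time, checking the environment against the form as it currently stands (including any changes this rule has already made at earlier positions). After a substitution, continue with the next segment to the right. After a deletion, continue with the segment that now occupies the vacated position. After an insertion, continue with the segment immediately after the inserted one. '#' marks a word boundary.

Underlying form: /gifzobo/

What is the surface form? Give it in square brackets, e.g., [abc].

A Velar Fronting: [gifzobo] → [zifzobo]
B Progressive Voicing Assimilation: [zifzobo] → [zifsobo]

[zifsobo]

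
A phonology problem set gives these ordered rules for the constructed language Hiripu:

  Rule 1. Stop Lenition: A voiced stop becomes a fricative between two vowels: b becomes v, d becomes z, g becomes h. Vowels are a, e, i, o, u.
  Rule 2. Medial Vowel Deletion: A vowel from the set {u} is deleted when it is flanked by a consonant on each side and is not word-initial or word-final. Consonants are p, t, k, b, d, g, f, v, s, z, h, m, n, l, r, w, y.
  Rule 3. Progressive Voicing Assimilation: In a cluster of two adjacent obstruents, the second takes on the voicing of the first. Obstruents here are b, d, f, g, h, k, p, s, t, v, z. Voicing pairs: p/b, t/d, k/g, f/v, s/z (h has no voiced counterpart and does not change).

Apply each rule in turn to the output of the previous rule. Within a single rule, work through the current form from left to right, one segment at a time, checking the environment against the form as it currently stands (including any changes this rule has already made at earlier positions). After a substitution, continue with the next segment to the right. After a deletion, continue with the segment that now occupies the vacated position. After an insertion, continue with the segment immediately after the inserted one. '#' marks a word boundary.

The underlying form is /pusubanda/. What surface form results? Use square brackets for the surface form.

Rule 1 Stop Lenition: [pusubanda] → [pusuvanda]
Rule 2 Medial Vowel Deletion: [pusuvanda] → [psvanda]
Rule 3 Progressive Voicing Assimilation: [psvanda] → [psfanda]

[psfanda]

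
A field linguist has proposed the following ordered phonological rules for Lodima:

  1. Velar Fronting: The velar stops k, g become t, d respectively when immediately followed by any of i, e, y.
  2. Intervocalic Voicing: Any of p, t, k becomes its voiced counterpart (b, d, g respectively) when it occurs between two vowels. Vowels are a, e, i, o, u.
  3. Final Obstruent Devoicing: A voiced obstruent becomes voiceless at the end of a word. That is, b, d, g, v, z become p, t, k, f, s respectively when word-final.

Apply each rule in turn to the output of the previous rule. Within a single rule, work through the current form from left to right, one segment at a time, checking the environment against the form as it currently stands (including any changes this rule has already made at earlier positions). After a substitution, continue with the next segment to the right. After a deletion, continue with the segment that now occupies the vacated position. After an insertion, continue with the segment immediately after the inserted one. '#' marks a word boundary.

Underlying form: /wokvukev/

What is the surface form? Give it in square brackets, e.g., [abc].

[wokvudef]

1 Velar Fronting: [wokvukev] → [wokvutev]
2 Intervocalic Voicing: [wokvutev] → [wokvudev]
3 Final Obstruent Devoicing: [wokvudev] → [wokvudef]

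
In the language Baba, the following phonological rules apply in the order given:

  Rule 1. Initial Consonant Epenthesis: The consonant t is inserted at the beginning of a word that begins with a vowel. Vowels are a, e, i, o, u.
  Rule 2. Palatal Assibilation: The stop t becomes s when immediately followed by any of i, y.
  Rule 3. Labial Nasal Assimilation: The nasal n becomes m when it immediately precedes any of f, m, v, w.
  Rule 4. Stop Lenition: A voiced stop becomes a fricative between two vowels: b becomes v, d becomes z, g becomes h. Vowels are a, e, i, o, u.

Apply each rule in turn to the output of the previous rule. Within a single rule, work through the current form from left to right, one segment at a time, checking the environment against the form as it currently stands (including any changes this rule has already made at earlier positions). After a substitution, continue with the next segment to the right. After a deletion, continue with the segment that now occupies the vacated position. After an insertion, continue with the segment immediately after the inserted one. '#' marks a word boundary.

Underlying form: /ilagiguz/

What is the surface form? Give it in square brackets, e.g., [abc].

Rule 1 Initial Consonant Epenthesis: [ilagiguz] → [tilagiguz]
Rule 2 Palatal Assibilation: [tilagiguz] → [silagiguz]
Rule 3 Labial Nasal Assimilation: no change — [silagiguz]
Rule 4 Stop Lenition: [silagiguz] → [silahihuz]

[silahihuz]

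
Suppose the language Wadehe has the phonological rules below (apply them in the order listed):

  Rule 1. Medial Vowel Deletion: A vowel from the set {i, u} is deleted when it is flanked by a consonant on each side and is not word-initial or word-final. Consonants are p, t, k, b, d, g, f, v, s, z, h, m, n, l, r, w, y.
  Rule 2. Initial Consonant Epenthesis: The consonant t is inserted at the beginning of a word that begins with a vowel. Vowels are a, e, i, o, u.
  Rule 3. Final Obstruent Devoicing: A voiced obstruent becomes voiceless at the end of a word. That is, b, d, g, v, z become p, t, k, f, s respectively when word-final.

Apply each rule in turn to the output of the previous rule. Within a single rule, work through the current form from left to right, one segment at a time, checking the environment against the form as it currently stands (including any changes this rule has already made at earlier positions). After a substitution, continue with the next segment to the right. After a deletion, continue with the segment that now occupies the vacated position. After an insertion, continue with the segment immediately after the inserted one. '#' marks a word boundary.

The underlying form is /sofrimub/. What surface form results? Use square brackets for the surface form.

[sofrmp]

Rule 1 Medial Vowel Deletion: [sofrimub] → [sofrmb]
Rule 2 Initial Consonant Epenthesis: no change — [sofrmb]
Rule 3 Final Obstruent Devoicing: [sofrmb] → [sofrmp]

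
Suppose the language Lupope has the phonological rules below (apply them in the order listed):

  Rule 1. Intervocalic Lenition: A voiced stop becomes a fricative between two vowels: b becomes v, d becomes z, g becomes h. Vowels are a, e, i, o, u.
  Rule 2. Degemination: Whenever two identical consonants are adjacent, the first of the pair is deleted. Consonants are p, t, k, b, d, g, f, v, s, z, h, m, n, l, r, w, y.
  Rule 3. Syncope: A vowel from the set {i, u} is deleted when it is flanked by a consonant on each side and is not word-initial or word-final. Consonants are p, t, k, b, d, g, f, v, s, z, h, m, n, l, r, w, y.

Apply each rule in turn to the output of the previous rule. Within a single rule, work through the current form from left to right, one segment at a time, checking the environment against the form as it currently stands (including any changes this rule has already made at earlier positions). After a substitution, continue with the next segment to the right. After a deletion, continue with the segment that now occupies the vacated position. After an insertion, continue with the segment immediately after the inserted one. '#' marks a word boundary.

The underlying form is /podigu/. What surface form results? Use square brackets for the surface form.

Rule 1 Intervocalic Lenition: [podigu] → [pozihu]
Rule 2 Degemination: no change — [pozihu]
Rule 3 Syncope: [pozihu] → [pozhu]

[pozhu]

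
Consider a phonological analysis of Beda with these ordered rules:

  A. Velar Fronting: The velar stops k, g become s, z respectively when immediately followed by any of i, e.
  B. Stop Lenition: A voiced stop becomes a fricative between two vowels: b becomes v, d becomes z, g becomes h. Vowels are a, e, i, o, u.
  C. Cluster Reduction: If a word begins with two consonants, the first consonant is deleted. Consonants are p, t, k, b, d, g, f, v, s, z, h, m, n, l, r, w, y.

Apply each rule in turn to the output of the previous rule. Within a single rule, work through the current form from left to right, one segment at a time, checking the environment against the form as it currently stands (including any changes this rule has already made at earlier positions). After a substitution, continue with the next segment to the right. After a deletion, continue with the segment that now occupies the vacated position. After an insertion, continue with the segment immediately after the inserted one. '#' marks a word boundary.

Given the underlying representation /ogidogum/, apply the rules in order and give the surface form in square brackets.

A Velar Fronting: [ogidogum] → [ozidogum]
B Stop Lenition: [ozidogum] → [ozizohum]
C Cluster Reduction: no change — [ozizohum]

[ozizohum]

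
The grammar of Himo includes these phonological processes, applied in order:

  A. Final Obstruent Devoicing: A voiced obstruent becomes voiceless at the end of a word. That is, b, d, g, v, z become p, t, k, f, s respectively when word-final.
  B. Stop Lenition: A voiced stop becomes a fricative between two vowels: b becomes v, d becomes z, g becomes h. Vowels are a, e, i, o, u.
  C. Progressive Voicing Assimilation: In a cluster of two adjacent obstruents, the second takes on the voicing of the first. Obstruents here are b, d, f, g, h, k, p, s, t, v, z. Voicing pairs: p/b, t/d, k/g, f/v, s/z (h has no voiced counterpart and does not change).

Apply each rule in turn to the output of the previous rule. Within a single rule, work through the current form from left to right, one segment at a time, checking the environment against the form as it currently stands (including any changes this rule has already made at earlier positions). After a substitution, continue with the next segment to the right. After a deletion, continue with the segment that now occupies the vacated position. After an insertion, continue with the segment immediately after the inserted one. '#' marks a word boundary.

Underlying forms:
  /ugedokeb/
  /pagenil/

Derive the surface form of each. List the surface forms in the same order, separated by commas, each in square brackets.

[uhezokep], [pahenil]

/ugedokeb/:
  A Final Obstruent Devoicing: [ugedokeb] → [ugedokep]
  B Stop Lenition: [ugedokep] → [uhezokep]
  C Progressive Voicing Assimilation: no change — [uhezokep]
/pagenil/:
  A Final Obstruent Devoicing: no change — [pagenil]
  B Stop Lenition: [pagenil] → [pahenil]
  C Progressive Voicing Assimilation: no change — [pahenil]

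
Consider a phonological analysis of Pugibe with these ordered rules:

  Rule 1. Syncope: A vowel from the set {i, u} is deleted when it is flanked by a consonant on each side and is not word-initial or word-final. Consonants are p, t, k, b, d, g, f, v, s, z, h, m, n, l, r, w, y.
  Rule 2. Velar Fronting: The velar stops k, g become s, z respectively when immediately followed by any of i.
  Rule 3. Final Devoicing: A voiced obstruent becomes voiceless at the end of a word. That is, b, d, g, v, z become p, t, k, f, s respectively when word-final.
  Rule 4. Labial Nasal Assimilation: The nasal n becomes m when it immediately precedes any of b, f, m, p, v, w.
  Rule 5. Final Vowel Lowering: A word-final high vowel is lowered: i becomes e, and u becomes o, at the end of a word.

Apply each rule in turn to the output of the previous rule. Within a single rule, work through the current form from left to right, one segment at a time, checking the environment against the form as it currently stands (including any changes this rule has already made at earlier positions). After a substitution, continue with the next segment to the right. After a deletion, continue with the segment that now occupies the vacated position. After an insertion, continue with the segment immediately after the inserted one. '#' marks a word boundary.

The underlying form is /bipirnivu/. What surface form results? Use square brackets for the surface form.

Rule 1 Syncope: [bipirnivu] → [bprnvu]
Rule 2 Velar Fronting: no change — [bprnvu]
Rule 3 Final Devoicing: no change — [bprnvu]
Rule 4 Labial Nasal Assimilation: [bprnvu] → [bprmvu]
Rule 5 Final Vowel Lowering: [bprmvu] → [bprmvo]

[bprmvo]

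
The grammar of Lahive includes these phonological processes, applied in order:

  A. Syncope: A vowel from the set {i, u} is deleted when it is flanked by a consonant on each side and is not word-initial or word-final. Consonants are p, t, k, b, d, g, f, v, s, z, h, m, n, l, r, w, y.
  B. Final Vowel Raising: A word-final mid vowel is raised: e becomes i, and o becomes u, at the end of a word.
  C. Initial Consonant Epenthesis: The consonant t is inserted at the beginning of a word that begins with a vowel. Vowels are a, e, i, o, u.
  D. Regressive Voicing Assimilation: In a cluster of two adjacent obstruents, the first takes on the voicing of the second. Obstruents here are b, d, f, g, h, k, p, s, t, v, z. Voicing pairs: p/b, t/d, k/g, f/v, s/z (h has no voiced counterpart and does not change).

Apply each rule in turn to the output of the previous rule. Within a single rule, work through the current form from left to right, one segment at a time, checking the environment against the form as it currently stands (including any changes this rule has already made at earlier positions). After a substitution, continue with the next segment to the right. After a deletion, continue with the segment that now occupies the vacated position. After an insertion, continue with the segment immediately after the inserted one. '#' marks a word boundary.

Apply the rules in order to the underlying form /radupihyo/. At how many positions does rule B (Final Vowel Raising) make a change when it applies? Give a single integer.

A Syncope: [radupihyo] → [radphyo]
B Final Vowel Raising: [radphyo] → [radphyu]
C Initial Consonant Epenthesis: no change — [radphyu]
D Regressive Voicing Assimilation: [radphyu] → [ratphyu]
Rule B changed 1 position(s).

1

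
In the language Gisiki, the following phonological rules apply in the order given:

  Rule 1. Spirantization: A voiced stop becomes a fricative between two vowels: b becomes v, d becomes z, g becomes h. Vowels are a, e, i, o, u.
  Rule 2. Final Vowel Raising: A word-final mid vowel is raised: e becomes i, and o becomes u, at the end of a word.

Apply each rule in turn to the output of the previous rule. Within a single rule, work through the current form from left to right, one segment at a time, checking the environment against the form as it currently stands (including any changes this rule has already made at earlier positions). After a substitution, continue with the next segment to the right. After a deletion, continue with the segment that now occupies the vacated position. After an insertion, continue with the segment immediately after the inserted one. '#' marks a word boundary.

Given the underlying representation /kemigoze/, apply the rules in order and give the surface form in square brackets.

[kemihozi]

Rule 1 Spirantization: [kemigoze] → [kemihoze]
Rule 2 Final Vowel Raising: [kemihoze] → [kemihozi]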